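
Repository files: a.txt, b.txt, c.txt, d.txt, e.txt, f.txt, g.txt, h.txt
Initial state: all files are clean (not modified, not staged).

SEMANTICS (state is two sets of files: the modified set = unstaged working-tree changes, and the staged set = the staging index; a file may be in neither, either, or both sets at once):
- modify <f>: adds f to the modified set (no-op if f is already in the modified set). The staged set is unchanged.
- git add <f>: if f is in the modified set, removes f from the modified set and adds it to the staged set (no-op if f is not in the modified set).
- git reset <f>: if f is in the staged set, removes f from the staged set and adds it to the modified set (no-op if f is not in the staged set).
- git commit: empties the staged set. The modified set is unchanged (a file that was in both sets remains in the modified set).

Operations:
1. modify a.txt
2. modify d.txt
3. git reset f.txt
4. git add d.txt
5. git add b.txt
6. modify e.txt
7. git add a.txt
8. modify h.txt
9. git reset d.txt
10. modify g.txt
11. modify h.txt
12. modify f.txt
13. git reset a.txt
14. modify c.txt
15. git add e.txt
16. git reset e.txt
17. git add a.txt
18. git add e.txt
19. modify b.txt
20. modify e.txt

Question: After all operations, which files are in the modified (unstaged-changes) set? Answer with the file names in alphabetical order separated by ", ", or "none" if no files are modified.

Answer: b.txt, c.txt, d.txt, e.txt, f.txt, g.txt, h.txt

Derivation:
After op 1 (modify a.txt): modified={a.txt} staged={none}
After op 2 (modify d.txt): modified={a.txt, d.txt} staged={none}
After op 3 (git reset f.txt): modified={a.txt, d.txt} staged={none}
After op 4 (git add d.txt): modified={a.txt} staged={d.txt}
After op 5 (git add b.txt): modified={a.txt} staged={d.txt}
After op 6 (modify e.txt): modified={a.txt, e.txt} staged={d.txt}
After op 7 (git add a.txt): modified={e.txt} staged={a.txt, d.txt}
After op 8 (modify h.txt): modified={e.txt, h.txt} staged={a.txt, d.txt}
After op 9 (git reset d.txt): modified={d.txt, e.txt, h.txt} staged={a.txt}
After op 10 (modify g.txt): modified={d.txt, e.txt, g.txt, h.txt} staged={a.txt}
After op 11 (modify h.txt): modified={d.txt, e.txt, g.txt, h.txt} staged={a.txt}
After op 12 (modify f.txt): modified={d.txt, e.txt, f.txt, g.txt, h.txt} staged={a.txt}
After op 13 (git reset a.txt): modified={a.txt, d.txt, e.txt, f.txt, g.txt, h.txt} staged={none}
After op 14 (modify c.txt): modified={a.txt, c.txt, d.txt, e.txt, f.txt, g.txt, h.txt} staged={none}
After op 15 (git add e.txt): modified={a.txt, c.txt, d.txt, f.txt, g.txt, h.txt} staged={e.txt}
After op 16 (git reset e.txt): modified={a.txt, c.txt, d.txt, e.txt, f.txt, g.txt, h.txt} staged={none}
After op 17 (git add a.txt): modified={c.txt, d.txt, e.txt, f.txt, g.txt, h.txt} staged={a.txt}
After op 18 (git add e.txt): modified={c.txt, d.txt, f.txt, g.txt, h.txt} staged={a.txt, e.txt}
After op 19 (modify b.txt): modified={b.txt, c.txt, d.txt, f.txt, g.txt, h.txt} staged={a.txt, e.txt}
After op 20 (modify e.txt): modified={b.txt, c.txt, d.txt, e.txt, f.txt, g.txt, h.txt} staged={a.txt, e.txt}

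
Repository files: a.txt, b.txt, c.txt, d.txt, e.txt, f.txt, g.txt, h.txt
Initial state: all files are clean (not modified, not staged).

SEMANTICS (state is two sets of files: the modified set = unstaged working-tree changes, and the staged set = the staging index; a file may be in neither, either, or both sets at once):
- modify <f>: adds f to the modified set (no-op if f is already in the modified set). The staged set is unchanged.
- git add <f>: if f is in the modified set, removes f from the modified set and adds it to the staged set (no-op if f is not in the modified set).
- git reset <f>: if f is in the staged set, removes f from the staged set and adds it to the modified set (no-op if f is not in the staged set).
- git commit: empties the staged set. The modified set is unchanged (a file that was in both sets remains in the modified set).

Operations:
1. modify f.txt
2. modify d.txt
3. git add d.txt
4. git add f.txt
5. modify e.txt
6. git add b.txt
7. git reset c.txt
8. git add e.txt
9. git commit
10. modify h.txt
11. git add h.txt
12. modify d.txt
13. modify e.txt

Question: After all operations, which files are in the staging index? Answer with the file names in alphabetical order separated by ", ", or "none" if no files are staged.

After op 1 (modify f.txt): modified={f.txt} staged={none}
After op 2 (modify d.txt): modified={d.txt, f.txt} staged={none}
After op 3 (git add d.txt): modified={f.txt} staged={d.txt}
After op 4 (git add f.txt): modified={none} staged={d.txt, f.txt}
After op 5 (modify e.txt): modified={e.txt} staged={d.txt, f.txt}
After op 6 (git add b.txt): modified={e.txt} staged={d.txt, f.txt}
After op 7 (git reset c.txt): modified={e.txt} staged={d.txt, f.txt}
After op 8 (git add e.txt): modified={none} staged={d.txt, e.txt, f.txt}
After op 9 (git commit): modified={none} staged={none}
After op 10 (modify h.txt): modified={h.txt} staged={none}
After op 11 (git add h.txt): modified={none} staged={h.txt}
After op 12 (modify d.txt): modified={d.txt} staged={h.txt}
After op 13 (modify e.txt): modified={d.txt, e.txt} staged={h.txt}

Answer: h.txt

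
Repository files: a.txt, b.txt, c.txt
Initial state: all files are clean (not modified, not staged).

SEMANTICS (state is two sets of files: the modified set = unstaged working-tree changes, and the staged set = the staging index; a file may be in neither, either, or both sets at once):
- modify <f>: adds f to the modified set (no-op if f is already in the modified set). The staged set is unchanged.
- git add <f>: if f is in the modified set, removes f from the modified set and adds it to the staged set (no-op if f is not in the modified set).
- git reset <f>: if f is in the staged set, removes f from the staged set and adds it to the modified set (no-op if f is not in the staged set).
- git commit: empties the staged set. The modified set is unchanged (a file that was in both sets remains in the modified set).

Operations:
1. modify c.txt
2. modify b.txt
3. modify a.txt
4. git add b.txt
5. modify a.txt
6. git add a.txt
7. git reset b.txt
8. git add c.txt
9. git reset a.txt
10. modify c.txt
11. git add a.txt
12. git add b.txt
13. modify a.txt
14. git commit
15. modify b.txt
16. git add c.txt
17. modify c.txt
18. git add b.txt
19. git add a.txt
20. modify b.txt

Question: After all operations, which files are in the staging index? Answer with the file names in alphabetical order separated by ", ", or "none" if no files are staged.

After op 1 (modify c.txt): modified={c.txt} staged={none}
After op 2 (modify b.txt): modified={b.txt, c.txt} staged={none}
After op 3 (modify a.txt): modified={a.txt, b.txt, c.txt} staged={none}
After op 4 (git add b.txt): modified={a.txt, c.txt} staged={b.txt}
After op 5 (modify a.txt): modified={a.txt, c.txt} staged={b.txt}
After op 6 (git add a.txt): modified={c.txt} staged={a.txt, b.txt}
After op 7 (git reset b.txt): modified={b.txt, c.txt} staged={a.txt}
After op 8 (git add c.txt): modified={b.txt} staged={a.txt, c.txt}
After op 9 (git reset a.txt): modified={a.txt, b.txt} staged={c.txt}
After op 10 (modify c.txt): modified={a.txt, b.txt, c.txt} staged={c.txt}
After op 11 (git add a.txt): modified={b.txt, c.txt} staged={a.txt, c.txt}
After op 12 (git add b.txt): modified={c.txt} staged={a.txt, b.txt, c.txt}
After op 13 (modify a.txt): modified={a.txt, c.txt} staged={a.txt, b.txt, c.txt}
After op 14 (git commit): modified={a.txt, c.txt} staged={none}
After op 15 (modify b.txt): modified={a.txt, b.txt, c.txt} staged={none}
After op 16 (git add c.txt): modified={a.txt, b.txt} staged={c.txt}
After op 17 (modify c.txt): modified={a.txt, b.txt, c.txt} staged={c.txt}
After op 18 (git add b.txt): modified={a.txt, c.txt} staged={b.txt, c.txt}
After op 19 (git add a.txt): modified={c.txt} staged={a.txt, b.txt, c.txt}
After op 20 (modify b.txt): modified={b.txt, c.txt} staged={a.txt, b.txt, c.txt}

Answer: a.txt, b.txt, c.txt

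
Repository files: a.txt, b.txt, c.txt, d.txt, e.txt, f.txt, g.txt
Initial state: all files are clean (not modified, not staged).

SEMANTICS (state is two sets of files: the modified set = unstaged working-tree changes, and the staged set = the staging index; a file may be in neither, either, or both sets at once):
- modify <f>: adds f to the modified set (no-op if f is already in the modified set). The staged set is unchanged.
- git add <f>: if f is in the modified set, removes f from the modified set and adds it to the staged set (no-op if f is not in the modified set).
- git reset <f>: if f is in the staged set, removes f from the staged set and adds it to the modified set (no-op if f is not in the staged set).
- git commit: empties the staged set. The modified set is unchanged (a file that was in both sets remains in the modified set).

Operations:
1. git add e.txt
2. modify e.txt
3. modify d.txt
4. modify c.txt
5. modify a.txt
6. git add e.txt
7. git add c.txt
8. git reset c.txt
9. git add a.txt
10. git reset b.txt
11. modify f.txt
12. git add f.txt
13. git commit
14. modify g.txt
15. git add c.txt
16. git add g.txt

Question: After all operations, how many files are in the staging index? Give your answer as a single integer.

Answer: 2

Derivation:
After op 1 (git add e.txt): modified={none} staged={none}
After op 2 (modify e.txt): modified={e.txt} staged={none}
After op 3 (modify d.txt): modified={d.txt, e.txt} staged={none}
After op 4 (modify c.txt): modified={c.txt, d.txt, e.txt} staged={none}
After op 5 (modify a.txt): modified={a.txt, c.txt, d.txt, e.txt} staged={none}
After op 6 (git add e.txt): modified={a.txt, c.txt, d.txt} staged={e.txt}
After op 7 (git add c.txt): modified={a.txt, d.txt} staged={c.txt, e.txt}
After op 8 (git reset c.txt): modified={a.txt, c.txt, d.txt} staged={e.txt}
After op 9 (git add a.txt): modified={c.txt, d.txt} staged={a.txt, e.txt}
After op 10 (git reset b.txt): modified={c.txt, d.txt} staged={a.txt, e.txt}
After op 11 (modify f.txt): modified={c.txt, d.txt, f.txt} staged={a.txt, e.txt}
After op 12 (git add f.txt): modified={c.txt, d.txt} staged={a.txt, e.txt, f.txt}
After op 13 (git commit): modified={c.txt, d.txt} staged={none}
After op 14 (modify g.txt): modified={c.txt, d.txt, g.txt} staged={none}
After op 15 (git add c.txt): modified={d.txt, g.txt} staged={c.txt}
After op 16 (git add g.txt): modified={d.txt} staged={c.txt, g.txt}
Final staged set: {c.txt, g.txt} -> count=2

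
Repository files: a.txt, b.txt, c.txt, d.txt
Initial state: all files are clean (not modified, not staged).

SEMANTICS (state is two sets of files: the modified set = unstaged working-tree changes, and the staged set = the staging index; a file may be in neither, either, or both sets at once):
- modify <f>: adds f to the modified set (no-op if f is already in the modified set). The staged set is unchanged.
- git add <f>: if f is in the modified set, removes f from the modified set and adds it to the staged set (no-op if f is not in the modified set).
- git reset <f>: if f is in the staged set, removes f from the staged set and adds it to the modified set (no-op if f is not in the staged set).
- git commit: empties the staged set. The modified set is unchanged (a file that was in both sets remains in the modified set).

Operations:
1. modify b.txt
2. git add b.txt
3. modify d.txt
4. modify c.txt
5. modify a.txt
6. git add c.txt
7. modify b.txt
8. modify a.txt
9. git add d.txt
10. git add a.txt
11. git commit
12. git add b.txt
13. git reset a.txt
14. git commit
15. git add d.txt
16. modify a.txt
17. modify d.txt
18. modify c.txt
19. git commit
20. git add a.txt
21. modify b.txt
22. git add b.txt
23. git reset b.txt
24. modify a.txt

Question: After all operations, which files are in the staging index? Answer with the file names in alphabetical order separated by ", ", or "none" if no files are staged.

Answer: a.txt

Derivation:
After op 1 (modify b.txt): modified={b.txt} staged={none}
After op 2 (git add b.txt): modified={none} staged={b.txt}
After op 3 (modify d.txt): modified={d.txt} staged={b.txt}
After op 4 (modify c.txt): modified={c.txt, d.txt} staged={b.txt}
After op 5 (modify a.txt): modified={a.txt, c.txt, d.txt} staged={b.txt}
After op 6 (git add c.txt): modified={a.txt, d.txt} staged={b.txt, c.txt}
After op 7 (modify b.txt): modified={a.txt, b.txt, d.txt} staged={b.txt, c.txt}
After op 8 (modify a.txt): modified={a.txt, b.txt, d.txt} staged={b.txt, c.txt}
After op 9 (git add d.txt): modified={a.txt, b.txt} staged={b.txt, c.txt, d.txt}
After op 10 (git add a.txt): modified={b.txt} staged={a.txt, b.txt, c.txt, d.txt}
After op 11 (git commit): modified={b.txt} staged={none}
After op 12 (git add b.txt): modified={none} staged={b.txt}
After op 13 (git reset a.txt): modified={none} staged={b.txt}
After op 14 (git commit): modified={none} staged={none}
After op 15 (git add d.txt): modified={none} staged={none}
After op 16 (modify a.txt): modified={a.txt} staged={none}
After op 17 (modify d.txt): modified={a.txt, d.txt} staged={none}
After op 18 (modify c.txt): modified={a.txt, c.txt, d.txt} staged={none}
After op 19 (git commit): modified={a.txt, c.txt, d.txt} staged={none}
After op 20 (git add a.txt): modified={c.txt, d.txt} staged={a.txt}
After op 21 (modify b.txt): modified={b.txt, c.txt, d.txt} staged={a.txt}
After op 22 (git add b.txt): modified={c.txt, d.txt} staged={a.txt, b.txt}
After op 23 (git reset b.txt): modified={b.txt, c.txt, d.txt} staged={a.txt}
After op 24 (modify a.txt): modified={a.txt, b.txt, c.txt, d.txt} staged={a.txt}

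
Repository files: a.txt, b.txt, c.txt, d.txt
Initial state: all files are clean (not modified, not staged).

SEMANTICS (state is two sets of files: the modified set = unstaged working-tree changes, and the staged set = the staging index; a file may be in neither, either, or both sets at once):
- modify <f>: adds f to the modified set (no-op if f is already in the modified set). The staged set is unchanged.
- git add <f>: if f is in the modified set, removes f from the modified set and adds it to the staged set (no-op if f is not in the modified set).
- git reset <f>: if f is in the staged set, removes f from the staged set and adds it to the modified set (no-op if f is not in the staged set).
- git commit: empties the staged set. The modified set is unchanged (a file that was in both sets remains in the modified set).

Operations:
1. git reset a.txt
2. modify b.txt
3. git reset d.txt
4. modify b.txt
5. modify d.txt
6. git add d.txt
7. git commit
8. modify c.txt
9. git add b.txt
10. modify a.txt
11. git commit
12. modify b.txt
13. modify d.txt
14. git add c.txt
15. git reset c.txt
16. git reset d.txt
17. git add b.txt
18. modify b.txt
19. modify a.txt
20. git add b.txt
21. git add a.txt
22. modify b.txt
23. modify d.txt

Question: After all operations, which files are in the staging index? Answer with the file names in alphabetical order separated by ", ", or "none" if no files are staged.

Answer: a.txt, b.txt

Derivation:
After op 1 (git reset a.txt): modified={none} staged={none}
After op 2 (modify b.txt): modified={b.txt} staged={none}
After op 3 (git reset d.txt): modified={b.txt} staged={none}
After op 4 (modify b.txt): modified={b.txt} staged={none}
After op 5 (modify d.txt): modified={b.txt, d.txt} staged={none}
After op 6 (git add d.txt): modified={b.txt} staged={d.txt}
After op 7 (git commit): modified={b.txt} staged={none}
After op 8 (modify c.txt): modified={b.txt, c.txt} staged={none}
After op 9 (git add b.txt): modified={c.txt} staged={b.txt}
After op 10 (modify a.txt): modified={a.txt, c.txt} staged={b.txt}
After op 11 (git commit): modified={a.txt, c.txt} staged={none}
After op 12 (modify b.txt): modified={a.txt, b.txt, c.txt} staged={none}
After op 13 (modify d.txt): modified={a.txt, b.txt, c.txt, d.txt} staged={none}
After op 14 (git add c.txt): modified={a.txt, b.txt, d.txt} staged={c.txt}
After op 15 (git reset c.txt): modified={a.txt, b.txt, c.txt, d.txt} staged={none}
After op 16 (git reset d.txt): modified={a.txt, b.txt, c.txt, d.txt} staged={none}
After op 17 (git add b.txt): modified={a.txt, c.txt, d.txt} staged={b.txt}
After op 18 (modify b.txt): modified={a.txt, b.txt, c.txt, d.txt} staged={b.txt}
After op 19 (modify a.txt): modified={a.txt, b.txt, c.txt, d.txt} staged={b.txt}
After op 20 (git add b.txt): modified={a.txt, c.txt, d.txt} staged={b.txt}
After op 21 (git add a.txt): modified={c.txt, d.txt} staged={a.txt, b.txt}
After op 22 (modify b.txt): modified={b.txt, c.txt, d.txt} staged={a.txt, b.txt}
After op 23 (modify d.txt): modified={b.txt, c.txt, d.txt} staged={a.txt, b.txt}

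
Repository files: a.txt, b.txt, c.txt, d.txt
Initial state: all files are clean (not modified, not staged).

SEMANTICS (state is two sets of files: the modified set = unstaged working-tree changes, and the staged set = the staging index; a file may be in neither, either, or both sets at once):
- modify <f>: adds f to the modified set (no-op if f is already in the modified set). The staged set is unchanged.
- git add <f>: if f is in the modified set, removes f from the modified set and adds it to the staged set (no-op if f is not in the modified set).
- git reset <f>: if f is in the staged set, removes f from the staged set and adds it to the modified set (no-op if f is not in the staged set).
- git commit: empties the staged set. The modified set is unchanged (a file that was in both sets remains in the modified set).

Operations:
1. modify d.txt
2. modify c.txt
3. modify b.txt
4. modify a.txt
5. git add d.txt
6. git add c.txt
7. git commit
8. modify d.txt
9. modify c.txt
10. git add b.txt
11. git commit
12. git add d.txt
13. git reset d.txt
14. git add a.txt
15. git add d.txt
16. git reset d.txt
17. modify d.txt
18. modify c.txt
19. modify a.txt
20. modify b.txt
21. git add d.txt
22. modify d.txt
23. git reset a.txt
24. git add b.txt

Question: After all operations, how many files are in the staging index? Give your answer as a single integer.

Answer: 2

Derivation:
After op 1 (modify d.txt): modified={d.txt} staged={none}
After op 2 (modify c.txt): modified={c.txt, d.txt} staged={none}
After op 3 (modify b.txt): modified={b.txt, c.txt, d.txt} staged={none}
After op 4 (modify a.txt): modified={a.txt, b.txt, c.txt, d.txt} staged={none}
After op 5 (git add d.txt): modified={a.txt, b.txt, c.txt} staged={d.txt}
After op 6 (git add c.txt): modified={a.txt, b.txt} staged={c.txt, d.txt}
After op 7 (git commit): modified={a.txt, b.txt} staged={none}
After op 8 (modify d.txt): modified={a.txt, b.txt, d.txt} staged={none}
After op 9 (modify c.txt): modified={a.txt, b.txt, c.txt, d.txt} staged={none}
After op 10 (git add b.txt): modified={a.txt, c.txt, d.txt} staged={b.txt}
After op 11 (git commit): modified={a.txt, c.txt, d.txt} staged={none}
After op 12 (git add d.txt): modified={a.txt, c.txt} staged={d.txt}
After op 13 (git reset d.txt): modified={a.txt, c.txt, d.txt} staged={none}
After op 14 (git add a.txt): modified={c.txt, d.txt} staged={a.txt}
After op 15 (git add d.txt): modified={c.txt} staged={a.txt, d.txt}
After op 16 (git reset d.txt): modified={c.txt, d.txt} staged={a.txt}
After op 17 (modify d.txt): modified={c.txt, d.txt} staged={a.txt}
After op 18 (modify c.txt): modified={c.txt, d.txt} staged={a.txt}
After op 19 (modify a.txt): modified={a.txt, c.txt, d.txt} staged={a.txt}
After op 20 (modify b.txt): modified={a.txt, b.txt, c.txt, d.txt} staged={a.txt}
After op 21 (git add d.txt): modified={a.txt, b.txt, c.txt} staged={a.txt, d.txt}
After op 22 (modify d.txt): modified={a.txt, b.txt, c.txt, d.txt} staged={a.txt, d.txt}
After op 23 (git reset a.txt): modified={a.txt, b.txt, c.txt, d.txt} staged={d.txt}
After op 24 (git add b.txt): modified={a.txt, c.txt, d.txt} staged={b.txt, d.txt}
Final staged set: {b.txt, d.txt} -> count=2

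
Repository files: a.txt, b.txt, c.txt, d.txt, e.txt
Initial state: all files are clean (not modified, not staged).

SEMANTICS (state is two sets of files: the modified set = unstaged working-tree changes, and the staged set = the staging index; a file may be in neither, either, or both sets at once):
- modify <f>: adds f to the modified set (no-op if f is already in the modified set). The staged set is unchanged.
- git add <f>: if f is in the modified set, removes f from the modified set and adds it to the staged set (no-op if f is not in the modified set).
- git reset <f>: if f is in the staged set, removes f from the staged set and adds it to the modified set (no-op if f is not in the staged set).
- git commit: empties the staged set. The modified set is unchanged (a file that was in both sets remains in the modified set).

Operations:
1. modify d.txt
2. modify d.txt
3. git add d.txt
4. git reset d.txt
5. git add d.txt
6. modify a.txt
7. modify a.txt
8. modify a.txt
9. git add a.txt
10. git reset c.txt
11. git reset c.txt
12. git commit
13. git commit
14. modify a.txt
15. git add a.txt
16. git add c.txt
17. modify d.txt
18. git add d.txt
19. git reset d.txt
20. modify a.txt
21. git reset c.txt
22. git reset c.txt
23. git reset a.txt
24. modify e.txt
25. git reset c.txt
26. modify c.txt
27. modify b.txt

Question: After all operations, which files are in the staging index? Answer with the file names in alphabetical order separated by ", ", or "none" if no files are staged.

After op 1 (modify d.txt): modified={d.txt} staged={none}
After op 2 (modify d.txt): modified={d.txt} staged={none}
After op 3 (git add d.txt): modified={none} staged={d.txt}
After op 4 (git reset d.txt): modified={d.txt} staged={none}
After op 5 (git add d.txt): modified={none} staged={d.txt}
After op 6 (modify a.txt): modified={a.txt} staged={d.txt}
After op 7 (modify a.txt): modified={a.txt} staged={d.txt}
After op 8 (modify a.txt): modified={a.txt} staged={d.txt}
After op 9 (git add a.txt): modified={none} staged={a.txt, d.txt}
After op 10 (git reset c.txt): modified={none} staged={a.txt, d.txt}
After op 11 (git reset c.txt): modified={none} staged={a.txt, d.txt}
After op 12 (git commit): modified={none} staged={none}
After op 13 (git commit): modified={none} staged={none}
After op 14 (modify a.txt): modified={a.txt} staged={none}
After op 15 (git add a.txt): modified={none} staged={a.txt}
After op 16 (git add c.txt): modified={none} staged={a.txt}
After op 17 (modify d.txt): modified={d.txt} staged={a.txt}
After op 18 (git add d.txt): modified={none} staged={a.txt, d.txt}
After op 19 (git reset d.txt): modified={d.txt} staged={a.txt}
After op 20 (modify a.txt): modified={a.txt, d.txt} staged={a.txt}
After op 21 (git reset c.txt): modified={a.txt, d.txt} staged={a.txt}
After op 22 (git reset c.txt): modified={a.txt, d.txt} staged={a.txt}
After op 23 (git reset a.txt): modified={a.txt, d.txt} staged={none}
After op 24 (modify e.txt): modified={a.txt, d.txt, e.txt} staged={none}
After op 25 (git reset c.txt): modified={a.txt, d.txt, e.txt} staged={none}
After op 26 (modify c.txt): modified={a.txt, c.txt, d.txt, e.txt} staged={none}
After op 27 (modify b.txt): modified={a.txt, b.txt, c.txt, d.txt, e.txt} staged={none}

Answer: none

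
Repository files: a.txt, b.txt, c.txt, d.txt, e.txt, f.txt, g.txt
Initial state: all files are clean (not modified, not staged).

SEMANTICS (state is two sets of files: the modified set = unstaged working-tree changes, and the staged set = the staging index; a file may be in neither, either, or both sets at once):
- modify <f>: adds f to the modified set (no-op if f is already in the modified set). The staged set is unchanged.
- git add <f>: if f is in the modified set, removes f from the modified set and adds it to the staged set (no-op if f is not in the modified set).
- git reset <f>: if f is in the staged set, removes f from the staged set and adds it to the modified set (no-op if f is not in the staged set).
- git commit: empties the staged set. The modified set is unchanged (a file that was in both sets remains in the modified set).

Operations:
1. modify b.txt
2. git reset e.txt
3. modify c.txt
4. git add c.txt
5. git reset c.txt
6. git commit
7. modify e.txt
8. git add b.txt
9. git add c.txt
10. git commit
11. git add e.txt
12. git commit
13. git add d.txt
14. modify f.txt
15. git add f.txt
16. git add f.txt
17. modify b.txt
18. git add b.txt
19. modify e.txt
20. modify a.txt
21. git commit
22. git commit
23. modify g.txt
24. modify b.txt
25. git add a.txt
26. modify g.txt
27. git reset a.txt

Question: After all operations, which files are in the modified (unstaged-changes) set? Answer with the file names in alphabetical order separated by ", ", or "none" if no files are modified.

After op 1 (modify b.txt): modified={b.txt} staged={none}
After op 2 (git reset e.txt): modified={b.txt} staged={none}
After op 3 (modify c.txt): modified={b.txt, c.txt} staged={none}
After op 4 (git add c.txt): modified={b.txt} staged={c.txt}
After op 5 (git reset c.txt): modified={b.txt, c.txt} staged={none}
After op 6 (git commit): modified={b.txt, c.txt} staged={none}
After op 7 (modify e.txt): modified={b.txt, c.txt, e.txt} staged={none}
After op 8 (git add b.txt): modified={c.txt, e.txt} staged={b.txt}
After op 9 (git add c.txt): modified={e.txt} staged={b.txt, c.txt}
After op 10 (git commit): modified={e.txt} staged={none}
After op 11 (git add e.txt): modified={none} staged={e.txt}
After op 12 (git commit): modified={none} staged={none}
After op 13 (git add d.txt): modified={none} staged={none}
After op 14 (modify f.txt): modified={f.txt} staged={none}
After op 15 (git add f.txt): modified={none} staged={f.txt}
After op 16 (git add f.txt): modified={none} staged={f.txt}
After op 17 (modify b.txt): modified={b.txt} staged={f.txt}
After op 18 (git add b.txt): modified={none} staged={b.txt, f.txt}
After op 19 (modify e.txt): modified={e.txt} staged={b.txt, f.txt}
After op 20 (modify a.txt): modified={a.txt, e.txt} staged={b.txt, f.txt}
After op 21 (git commit): modified={a.txt, e.txt} staged={none}
After op 22 (git commit): modified={a.txt, e.txt} staged={none}
After op 23 (modify g.txt): modified={a.txt, e.txt, g.txt} staged={none}
After op 24 (modify b.txt): modified={a.txt, b.txt, e.txt, g.txt} staged={none}
After op 25 (git add a.txt): modified={b.txt, e.txt, g.txt} staged={a.txt}
After op 26 (modify g.txt): modified={b.txt, e.txt, g.txt} staged={a.txt}
After op 27 (git reset a.txt): modified={a.txt, b.txt, e.txt, g.txt} staged={none}

Answer: a.txt, b.txt, e.txt, g.txt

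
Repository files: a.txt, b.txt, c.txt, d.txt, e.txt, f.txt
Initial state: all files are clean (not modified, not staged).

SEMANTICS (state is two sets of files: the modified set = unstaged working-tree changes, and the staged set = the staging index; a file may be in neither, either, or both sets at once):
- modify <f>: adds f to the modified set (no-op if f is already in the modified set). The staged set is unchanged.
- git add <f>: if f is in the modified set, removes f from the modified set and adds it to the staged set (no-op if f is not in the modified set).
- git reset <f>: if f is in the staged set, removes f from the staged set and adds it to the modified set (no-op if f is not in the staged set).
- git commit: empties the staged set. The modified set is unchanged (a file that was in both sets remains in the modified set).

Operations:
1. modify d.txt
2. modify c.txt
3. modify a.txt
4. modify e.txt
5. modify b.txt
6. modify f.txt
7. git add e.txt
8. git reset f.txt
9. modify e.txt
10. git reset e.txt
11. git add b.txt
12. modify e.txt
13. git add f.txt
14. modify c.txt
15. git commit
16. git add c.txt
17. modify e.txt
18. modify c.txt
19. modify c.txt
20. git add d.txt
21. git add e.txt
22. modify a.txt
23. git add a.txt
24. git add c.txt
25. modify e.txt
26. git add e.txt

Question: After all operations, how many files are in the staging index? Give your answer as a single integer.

After op 1 (modify d.txt): modified={d.txt} staged={none}
After op 2 (modify c.txt): modified={c.txt, d.txt} staged={none}
After op 3 (modify a.txt): modified={a.txt, c.txt, d.txt} staged={none}
After op 4 (modify e.txt): modified={a.txt, c.txt, d.txt, e.txt} staged={none}
After op 5 (modify b.txt): modified={a.txt, b.txt, c.txt, d.txt, e.txt} staged={none}
After op 6 (modify f.txt): modified={a.txt, b.txt, c.txt, d.txt, e.txt, f.txt} staged={none}
After op 7 (git add e.txt): modified={a.txt, b.txt, c.txt, d.txt, f.txt} staged={e.txt}
After op 8 (git reset f.txt): modified={a.txt, b.txt, c.txt, d.txt, f.txt} staged={e.txt}
After op 9 (modify e.txt): modified={a.txt, b.txt, c.txt, d.txt, e.txt, f.txt} staged={e.txt}
After op 10 (git reset e.txt): modified={a.txt, b.txt, c.txt, d.txt, e.txt, f.txt} staged={none}
After op 11 (git add b.txt): modified={a.txt, c.txt, d.txt, e.txt, f.txt} staged={b.txt}
After op 12 (modify e.txt): modified={a.txt, c.txt, d.txt, e.txt, f.txt} staged={b.txt}
After op 13 (git add f.txt): modified={a.txt, c.txt, d.txt, e.txt} staged={b.txt, f.txt}
After op 14 (modify c.txt): modified={a.txt, c.txt, d.txt, e.txt} staged={b.txt, f.txt}
After op 15 (git commit): modified={a.txt, c.txt, d.txt, e.txt} staged={none}
After op 16 (git add c.txt): modified={a.txt, d.txt, e.txt} staged={c.txt}
After op 17 (modify e.txt): modified={a.txt, d.txt, e.txt} staged={c.txt}
After op 18 (modify c.txt): modified={a.txt, c.txt, d.txt, e.txt} staged={c.txt}
After op 19 (modify c.txt): modified={a.txt, c.txt, d.txt, e.txt} staged={c.txt}
After op 20 (git add d.txt): modified={a.txt, c.txt, e.txt} staged={c.txt, d.txt}
After op 21 (git add e.txt): modified={a.txt, c.txt} staged={c.txt, d.txt, e.txt}
After op 22 (modify a.txt): modified={a.txt, c.txt} staged={c.txt, d.txt, e.txt}
After op 23 (git add a.txt): modified={c.txt} staged={a.txt, c.txt, d.txt, e.txt}
After op 24 (git add c.txt): modified={none} staged={a.txt, c.txt, d.txt, e.txt}
After op 25 (modify e.txt): modified={e.txt} staged={a.txt, c.txt, d.txt, e.txt}
After op 26 (git add e.txt): modified={none} staged={a.txt, c.txt, d.txt, e.txt}
Final staged set: {a.txt, c.txt, d.txt, e.txt} -> count=4

Answer: 4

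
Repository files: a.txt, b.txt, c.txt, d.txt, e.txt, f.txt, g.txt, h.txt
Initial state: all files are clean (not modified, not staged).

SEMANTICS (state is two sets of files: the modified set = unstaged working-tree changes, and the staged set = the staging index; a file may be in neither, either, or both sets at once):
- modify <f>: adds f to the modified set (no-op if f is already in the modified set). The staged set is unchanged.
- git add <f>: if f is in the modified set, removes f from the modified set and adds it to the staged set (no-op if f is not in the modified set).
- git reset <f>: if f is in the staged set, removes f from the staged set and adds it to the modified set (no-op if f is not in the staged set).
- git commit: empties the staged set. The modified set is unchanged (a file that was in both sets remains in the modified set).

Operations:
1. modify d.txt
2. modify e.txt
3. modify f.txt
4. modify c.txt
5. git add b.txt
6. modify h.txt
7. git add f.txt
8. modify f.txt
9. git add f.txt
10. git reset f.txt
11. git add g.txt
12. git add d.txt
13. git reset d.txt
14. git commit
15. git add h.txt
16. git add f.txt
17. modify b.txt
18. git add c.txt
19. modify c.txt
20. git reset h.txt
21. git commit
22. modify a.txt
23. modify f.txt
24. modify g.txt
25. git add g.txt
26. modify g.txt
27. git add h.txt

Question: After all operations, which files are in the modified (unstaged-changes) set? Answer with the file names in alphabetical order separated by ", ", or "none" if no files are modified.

After op 1 (modify d.txt): modified={d.txt} staged={none}
After op 2 (modify e.txt): modified={d.txt, e.txt} staged={none}
After op 3 (modify f.txt): modified={d.txt, e.txt, f.txt} staged={none}
After op 4 (modify c.txt): modified={c.txt, d.txt, e.txt, f.txt} staged={none}
After op 5 (git add b.txt): modified={c.txt, d.txt, e.txt, f.txt} staged={none}
After op 6 (modify h.txt): modified={c.txt, d.txt, e.txt, f.txt, h.txt} staged={none}
After op 7 (git add f.txt): modified={c.txt, d.txt, e.txt, h.txt} staged={f.txt}
After op 8 (modify f.txt): modified={c.txt, d.txt, e.txt, f.txt, h.txt} staged={f.txt}
After op 9 (git add f.txt): modified={c.txt, d.txt, e.txt, h.txt} staged={f.txt}
After op 10 (git reset f.txt): modified={c.txt, d.txt, e.txt, f.txt, h.txt} staged={none}
After op 11 (git add g.txt): modified={c.txt, d.txt, e.txt, f.txt, h.txt} staged={none}
After op 12 (git add d.txt): modified={c.txt, e.txt, f.txt, h.txt} staged={d.txt}
After op 13 (git reset d.txt): modified={c.txt, d.txt, e.txt, f.txt, h.txt} staged={none}
After op 14 (git commit): modified={c.txt, d.txt, e.txt, f.txt, h.txt} staged={none}
After op 15 (git add h.txt): modified={c.txt, d.txt, e.txt, f.txt} staged={h.txt}
After op 16 (git add f.txt): modified={c.txt, d.txt, e.txt} staged={f.txt, h.txt}
After op 17 (modify b.txt): modified={b.txt, c.txt, d.txt, e.txt} staged={f.txt, h.txt}
After op 18 (git add c.txt): modified={b.txt, d.txt, e.txt} staged={c.txt, f.txt, h.txt}
After op 19 (modify c.txt): modified={b.txt, c.txt, d.txt, e.txt} staged={c.txt, f.txt, h.txt}
After op 20 (git reset h.txt): modified={b.txt, c.txt, d.txt, e.txt, h.txt} staged={c.txt, f.txt}
After op 21 (git commit): modified={b.txt, c.txt, d.txt, e.txt, h.txt} staged={none}
After op 22 (modify a.txt): modified={a.txt, b.txt, c.txt, d.txt, e.txt, h.txt} staged={none}
After op 23 (modify f.txt): modified={a.txt, b.txt, c.txt, d.txt, e.txt, f.txt, h.txt} staged={none}
After op 24 (modify g.txt): modified={a.txt, b.txt, c.txt, d.txt, e.txt, f.txt, g.txt, h.txt} staged={none}
After op 25 (git add g.txt): modified={a.txt, b.txt, c.txt, d.txt, e.txt, f.txt, h.txt} staged={g.txt}
After op 26 (modify g.txt): modified={a.txt, b.txt, c.txt, d.txt, e.txt, f.txt, g.txt, h.txt} staged={g.txt}
After op 27 (git add h.txt): modified={a.txt, b.txt, c.txt, d.txt, e.txt, f.txt, g.txt} staged={g.txt, h.txt}

Answer: a.txt, b.txt, c.txt, d.txt, e.txt, f.txt, g.txt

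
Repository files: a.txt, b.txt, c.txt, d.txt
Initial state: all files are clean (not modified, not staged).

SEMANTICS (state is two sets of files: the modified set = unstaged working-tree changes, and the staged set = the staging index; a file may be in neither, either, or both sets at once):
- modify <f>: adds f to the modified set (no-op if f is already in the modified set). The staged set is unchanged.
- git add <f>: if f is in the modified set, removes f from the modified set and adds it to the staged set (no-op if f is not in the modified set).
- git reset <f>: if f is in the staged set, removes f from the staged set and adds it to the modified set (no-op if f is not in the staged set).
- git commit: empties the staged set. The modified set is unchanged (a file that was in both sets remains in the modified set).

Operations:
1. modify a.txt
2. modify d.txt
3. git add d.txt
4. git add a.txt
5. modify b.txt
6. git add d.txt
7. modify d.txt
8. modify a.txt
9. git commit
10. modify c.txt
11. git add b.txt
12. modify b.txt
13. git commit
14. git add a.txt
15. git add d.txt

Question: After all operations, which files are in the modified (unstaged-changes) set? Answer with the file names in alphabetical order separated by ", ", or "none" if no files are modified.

Answer: b.txt, c.txt

Derivation:
After op 1 (modify a.txt): modified={a.txt} staged={none}
After op 2 (modify d.txt): modified={a.txt, d.txt} staged={none}
After op 3 (git add d.txt): modified={a.txt} staged={d.txt}
After op 4 (git add a.txt): modified={none} staged={a.txt, d.txt}
After op 5 (modify b.txt): modified={b.txt} staged={a.txt, d.txt}
After op 6 (git add d.txt): modified={b.txt} staged={a.txt, d.txt}
After op 7 (modify d.txt): modified={b.txt, d.txt} staged={a.txt, d.txt}
After op 8 (modify a.txt): modified={a.txt, b.txt, d.txt} staged={a.txt, d.txt}
After op 9 (git commit): modified={a.txt, b.txt, d.txt} staged={none}
After op 10 (modify c.txt): modified={a.txt, b.txt, c.txt, d.txt} staged={none}
After op 11 (git add b.txt): modified={a.txt, c.txt, d.txt} staged={b.txt}
After op 12 (modify b.txt): modified={a.txt, b.txt, c.txt, d.txt} staged={b.txt}
After op 13 (git commit): modified={a.txt, b.txt, c.txt, d.txt} staged={none}
After op 14 (git add a.txt): modified={b.txt, c.txt, d.txt} staged={a.txt}
After op 15 (git add d.txt): modified={b.txt, c.txt} staged={a.txt, d.txt}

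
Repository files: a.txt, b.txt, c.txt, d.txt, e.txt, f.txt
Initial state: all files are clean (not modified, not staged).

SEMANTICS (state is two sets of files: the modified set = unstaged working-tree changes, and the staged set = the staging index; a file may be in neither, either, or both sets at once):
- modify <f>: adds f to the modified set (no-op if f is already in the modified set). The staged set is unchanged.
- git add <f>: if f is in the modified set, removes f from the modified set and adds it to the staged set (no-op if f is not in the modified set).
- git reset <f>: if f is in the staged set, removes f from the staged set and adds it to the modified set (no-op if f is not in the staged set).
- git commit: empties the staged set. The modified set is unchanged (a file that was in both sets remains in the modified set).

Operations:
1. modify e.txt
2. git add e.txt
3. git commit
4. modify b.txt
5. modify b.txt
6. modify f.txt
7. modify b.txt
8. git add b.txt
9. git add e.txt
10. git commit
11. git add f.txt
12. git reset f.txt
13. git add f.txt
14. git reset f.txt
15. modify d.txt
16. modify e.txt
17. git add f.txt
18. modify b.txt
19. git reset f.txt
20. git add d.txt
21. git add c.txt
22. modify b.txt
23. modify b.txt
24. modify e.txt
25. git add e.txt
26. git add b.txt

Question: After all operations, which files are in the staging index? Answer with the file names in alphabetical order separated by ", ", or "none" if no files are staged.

Answer: b.txt, d.txt, e.txt

Derivation:
After op 1 (modify e.txt): modified={e.txt} staged={none}
After op 2 (git add e.txt): modified={none} staged={e.txt}
After op 3 (git commit): modified={none} staged={none}
After op 4 (modify b.txt): modified={b.txt} staged={none}
After op 5 (modify b.txt): modified={b.txt} staged={none}
After op 6 (modify f.txt): modified={b.txt, f.txt} staged={none}
After op 7 (modify b.txt): modified={b.txt, f.txt} staged={none}
After op 8 (git add b.txt): modified={f.txt} staged={b.txt}
After op 9 (git add e.txt): modified={f.txt} staged={b.txt}
After op 10 (git commit): modified={f.txt} staged={none}
After op 11 (git add f.txt): modified={none} staged={f.txt}
After op 12 (git reset f.txt): modified={f.txt} staged={none}
After op 13 (git add f.txt): modified={none} staged={f.txt}
After op 14 (git reset f.txt): modified={f.txt} staged={none}
After op 15 (modify d.txt): modified={d.txt, f.txt} staged={none}
After op 16 (modify e.txt): modified={d.txt, e.txt, f.txt} staged={none}
After op 17 (git add f.txt): modified={d.txt, e.txt} staged={f.txt}
After op 18 (modify b.txt): modified={b.txt, d.txt, e.txt} staged={f.txt}
After op 19 (git reset f.txt): modified={b.txt, d.txt, e.txt, f.txt} staged={none}
After op 20 (git add d.txt): modified={b.txt, e.txt, f.txt} staged={d.txt}
After op 21 (git add c.txt): modified={b.txt, e.txt, f.txt} staged={d.txt}
After op 22 (modify b.txt): modified={b.txt, e.txt, f.txt} staged={d.txt}
After op 23 (modify b.txt): modified={b.txt, e.txt, f.txt} staged={d.txt}
After op 24 (modify e.txt): modified={b.txt, e.txt, f.txt} staged={d.txt}
After op 25 (git add e.txt): modified={b.txt, f.txt} staged={d.txt, e.txt}
After op 26 (git add b.txt): modified={f.txt} staged={b.txt, d.txt, e.txt}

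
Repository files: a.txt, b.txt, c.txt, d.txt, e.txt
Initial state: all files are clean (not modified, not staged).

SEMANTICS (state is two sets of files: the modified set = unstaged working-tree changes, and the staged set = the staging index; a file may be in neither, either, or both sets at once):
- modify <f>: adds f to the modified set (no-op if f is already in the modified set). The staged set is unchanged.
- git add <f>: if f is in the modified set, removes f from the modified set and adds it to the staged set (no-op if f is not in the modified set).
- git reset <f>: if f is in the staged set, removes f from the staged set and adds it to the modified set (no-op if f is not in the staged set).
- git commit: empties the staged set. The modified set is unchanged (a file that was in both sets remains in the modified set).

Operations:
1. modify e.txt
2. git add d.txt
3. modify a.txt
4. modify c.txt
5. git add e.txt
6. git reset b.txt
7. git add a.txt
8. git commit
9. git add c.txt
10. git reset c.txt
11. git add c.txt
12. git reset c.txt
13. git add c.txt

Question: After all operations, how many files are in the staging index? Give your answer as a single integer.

After op 1 (modify e.txt): modified={e.txt} staged={none}
After op 2 (git add d.txt): modified={e.txt} staged={none}
After op 3 (modify a.txt): modified={a.txt, e.txt} staged={none}
After op 4 (modify c.txt): modified={a.txt, c.txt, e.txt} staged={none}
After op 5 (git add e.txt): modified={a.txt, c.txt} staged={e.txt}
After op 6 (git reset b.txt): modified={a.txt, c.txt} staged={e.txt}
After op 7 (git add a.txt): modified={c.txt} staged={a.txt, e.txt}
After op 8 (git commit): modified={c.txt} staged={none}
After op 9 (git add c.txt): modified={none} staged={c.txt}
After op 10 (git reset c.txt): modified={c.txt} staged={none}
After op 11 (git add c.txt): modified={none} staged={c.txt}
After op 12 (git reset c.txt): modified={c.txt} staged={none}
After op 13 (git add c.txt): modified={none} staged={c.txt}
Final staged set: {c.txt} -> count=1

Answer: 1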